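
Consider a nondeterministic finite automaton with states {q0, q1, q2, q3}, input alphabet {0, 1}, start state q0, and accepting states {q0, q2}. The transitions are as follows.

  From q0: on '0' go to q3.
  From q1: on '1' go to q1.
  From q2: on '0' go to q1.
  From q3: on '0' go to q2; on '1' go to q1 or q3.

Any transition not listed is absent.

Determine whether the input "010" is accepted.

Start in {q0}.
Read '0': q0→{q3}; now {q3}.
Read '1': q3→{q1, q3}; now {q1, q3}.
Read '0': q1→∅, q3→{q2}; now {q2}.
The final set {q2} contains the accepting state q2.

Yes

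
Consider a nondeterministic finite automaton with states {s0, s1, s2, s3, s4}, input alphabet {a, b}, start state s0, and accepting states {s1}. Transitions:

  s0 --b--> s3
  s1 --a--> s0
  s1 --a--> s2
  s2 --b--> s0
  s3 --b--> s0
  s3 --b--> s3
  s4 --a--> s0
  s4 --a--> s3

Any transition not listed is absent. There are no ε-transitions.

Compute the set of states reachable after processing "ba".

Start in {s0}.
Read 'b': {s0} → {s3}.
Read 'a': {s3} → ∅.

∅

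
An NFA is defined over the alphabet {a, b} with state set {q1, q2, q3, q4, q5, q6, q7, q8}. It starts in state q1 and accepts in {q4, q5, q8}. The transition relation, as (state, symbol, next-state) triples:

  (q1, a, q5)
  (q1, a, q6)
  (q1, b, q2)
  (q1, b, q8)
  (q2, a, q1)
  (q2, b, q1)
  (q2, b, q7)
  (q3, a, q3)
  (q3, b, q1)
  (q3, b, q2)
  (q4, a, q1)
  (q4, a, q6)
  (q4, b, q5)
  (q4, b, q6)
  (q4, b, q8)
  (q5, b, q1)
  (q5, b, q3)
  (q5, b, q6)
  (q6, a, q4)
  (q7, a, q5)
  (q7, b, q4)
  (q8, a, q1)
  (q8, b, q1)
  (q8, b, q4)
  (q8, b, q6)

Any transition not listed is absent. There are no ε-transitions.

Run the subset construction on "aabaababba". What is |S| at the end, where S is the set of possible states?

Start in {q1}.
Read 'a': q1→{q5, q6}; now {q5, q6}.
Read 'a': q5→∅, q6→{q4}; now {q4}.
Read 'b': q4→{q5, q6, q8}; now {q5, q6, q8}.
Read 'a': q5→∅, q6→{q4}, q8→{q1}; now {q1, q4}.
Read 'a': q1→{q5, q6}, q4→{q1, q6}; now {q1, q5, q6}.
Read 'b': q1→{q2, q8}, q5→{q1, q3, q6}, q6→∅; now {q1, q2, q3, q6, q8}.
Read 'a': q1→{q5, q6}, q2→{q1}, q3→{q3}, q6→{q4}, q8→{q1}; now {q1, q3, q4, q5, q6}.
Read 'b': q1→{q2, q8}, q3→{q1, q2}, q4→{q5, q6, q8}, q5→{q1, q3, q6}, q6→∅; now {q1, q2, q3, q5, q6, q8}.
Read 'b': q1→{q2, q8}, q2→{q1, q7}, q3→{q1, q2}, q5→{q1, q3, q6}, q6→∅, q8→{q1, q4, q6}; now {q1, q2, q3, q4, q6, q7, q8}.
Read 'a': q1→{q5, q6}, q2→{q1}, q3→{q3}, q4→{q1, q6}, q6→{q4}, q7→{q5}, q8→{q1}; now {q1, q3, q4, q5, q6}.
That set has 5 states.

5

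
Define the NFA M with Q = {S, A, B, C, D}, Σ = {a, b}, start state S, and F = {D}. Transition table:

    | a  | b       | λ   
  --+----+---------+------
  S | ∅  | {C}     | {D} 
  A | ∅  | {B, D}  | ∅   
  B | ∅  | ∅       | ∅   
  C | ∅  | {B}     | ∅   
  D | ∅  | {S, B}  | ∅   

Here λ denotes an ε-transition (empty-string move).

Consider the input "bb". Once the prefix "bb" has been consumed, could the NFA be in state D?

Yes

Start: ε-closure({S}) = {S, D}.
Read 'b': S→{C}, D→{S, B}; union {S, B, C}; ε-closure = {S, B, C, D}.
Read 'b': S→{C}, B→∅, C→{B}, D→{S, B}; union {S, B, C}; ε-closure = {S, B, C, D}.
State D is in {S, B, C, D}.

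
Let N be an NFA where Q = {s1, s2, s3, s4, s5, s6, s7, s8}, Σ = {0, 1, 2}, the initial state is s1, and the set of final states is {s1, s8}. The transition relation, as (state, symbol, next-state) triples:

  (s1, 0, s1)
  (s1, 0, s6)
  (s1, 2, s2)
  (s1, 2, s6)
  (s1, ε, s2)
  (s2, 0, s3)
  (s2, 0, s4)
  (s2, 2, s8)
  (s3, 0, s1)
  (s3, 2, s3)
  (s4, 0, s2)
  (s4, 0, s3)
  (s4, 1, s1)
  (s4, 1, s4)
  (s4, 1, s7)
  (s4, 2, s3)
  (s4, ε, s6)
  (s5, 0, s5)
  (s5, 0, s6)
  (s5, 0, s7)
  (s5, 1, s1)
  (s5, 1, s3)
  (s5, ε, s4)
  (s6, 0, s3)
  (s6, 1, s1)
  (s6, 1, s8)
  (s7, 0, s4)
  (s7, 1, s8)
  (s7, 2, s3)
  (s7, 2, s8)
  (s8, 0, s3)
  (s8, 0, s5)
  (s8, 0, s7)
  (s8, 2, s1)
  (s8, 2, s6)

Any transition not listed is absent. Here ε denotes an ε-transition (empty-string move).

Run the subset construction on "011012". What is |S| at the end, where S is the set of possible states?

Start: ε-closure({s1}) = {s1, s2}.
Read '0': {s1, s2} → {s1, s2, s3, s4, s6}.
Read '1': {s1, s2, s3, s4, s6} → {s1, s2, s4, s6, s7, s8}.
Read '1': {s1, s2, s4, s6, s7, s8} → {s1, s2, s4, s6, s7, s8}.
Read '0': {s1, s2, s4, s6, s7, s8} → {s1, s2, s3, s4, s5, s6, s7}.
Read '1': {s1, s2, s3, s4, s5, s6, s7} → {s1, s2, s3, s4, s6, s7, s8}.
Read '2': {s1, s2, s3, s4, s6, s7, s8} → {s1, s2, s3, s6, s8}.
That set has 5 states.

5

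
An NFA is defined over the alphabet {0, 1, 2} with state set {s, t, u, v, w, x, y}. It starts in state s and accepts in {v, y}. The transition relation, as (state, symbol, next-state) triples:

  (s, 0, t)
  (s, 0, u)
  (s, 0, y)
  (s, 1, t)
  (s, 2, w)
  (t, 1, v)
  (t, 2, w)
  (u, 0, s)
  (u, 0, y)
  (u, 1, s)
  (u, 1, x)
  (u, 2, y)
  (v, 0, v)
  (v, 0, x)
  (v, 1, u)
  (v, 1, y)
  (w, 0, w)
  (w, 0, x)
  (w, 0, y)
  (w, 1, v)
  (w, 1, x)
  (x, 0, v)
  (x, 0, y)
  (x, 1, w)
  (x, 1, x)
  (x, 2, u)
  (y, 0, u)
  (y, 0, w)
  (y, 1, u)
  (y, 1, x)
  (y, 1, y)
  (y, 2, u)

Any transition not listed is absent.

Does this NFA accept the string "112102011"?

No

Start in {s}.
Read '1': s→{t}; now {t}.
Read '1': t→{v}; now {v}.
Read '2': v→∅; now ∅.
The set is empty and remains empty for the remaining 6 symbols.
The final set ∅ contains no accepting state.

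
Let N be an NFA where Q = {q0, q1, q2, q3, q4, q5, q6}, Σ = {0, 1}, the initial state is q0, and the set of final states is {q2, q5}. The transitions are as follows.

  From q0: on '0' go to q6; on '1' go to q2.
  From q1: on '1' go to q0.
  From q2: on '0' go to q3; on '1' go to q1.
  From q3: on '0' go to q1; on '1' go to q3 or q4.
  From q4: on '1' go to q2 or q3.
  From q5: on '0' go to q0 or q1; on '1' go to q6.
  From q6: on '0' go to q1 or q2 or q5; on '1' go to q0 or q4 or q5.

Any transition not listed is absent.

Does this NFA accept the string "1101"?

No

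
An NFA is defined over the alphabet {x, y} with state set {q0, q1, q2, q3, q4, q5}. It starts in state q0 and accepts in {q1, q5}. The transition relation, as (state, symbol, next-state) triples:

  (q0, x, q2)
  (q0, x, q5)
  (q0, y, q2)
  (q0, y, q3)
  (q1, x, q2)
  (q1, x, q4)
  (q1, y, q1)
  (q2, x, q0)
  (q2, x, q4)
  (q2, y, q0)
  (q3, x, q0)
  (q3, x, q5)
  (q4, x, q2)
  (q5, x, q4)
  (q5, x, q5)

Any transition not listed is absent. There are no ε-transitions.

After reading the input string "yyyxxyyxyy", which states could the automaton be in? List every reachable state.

Start in {q0}.
Read 'y': q0→{q2, q3}; now {q2, q3}.
Read 'y': q2→{q0}, q3→∅; now {q0}.
Read 'y': q0→{q2, q3}; now {q2, q3}.
Read 'x': q2→{q0, q4}, q3→{q0, q5}; now {q0, q4, q5}.
Read 'x': q0→{q2, q5}, q4→{q2}, q5→{q4, q5}; now {q2, q4, q5}.
Read 'y': q2→{q0}, q4→∅, q5→∅; now {q0}.
Read 'y': q0→{q2, q3}; now {q2, q3}.
Read 'x': q2→{q0, q4}, q3→{q0, q5}; now {q0, q4, q5}.
Read 'y': q0→{q2, q3}, q4→∅, q5→∅; now {q2, q3}.
Read 'y': q2→{q0}, q3→∅; now {q0}.

{q0}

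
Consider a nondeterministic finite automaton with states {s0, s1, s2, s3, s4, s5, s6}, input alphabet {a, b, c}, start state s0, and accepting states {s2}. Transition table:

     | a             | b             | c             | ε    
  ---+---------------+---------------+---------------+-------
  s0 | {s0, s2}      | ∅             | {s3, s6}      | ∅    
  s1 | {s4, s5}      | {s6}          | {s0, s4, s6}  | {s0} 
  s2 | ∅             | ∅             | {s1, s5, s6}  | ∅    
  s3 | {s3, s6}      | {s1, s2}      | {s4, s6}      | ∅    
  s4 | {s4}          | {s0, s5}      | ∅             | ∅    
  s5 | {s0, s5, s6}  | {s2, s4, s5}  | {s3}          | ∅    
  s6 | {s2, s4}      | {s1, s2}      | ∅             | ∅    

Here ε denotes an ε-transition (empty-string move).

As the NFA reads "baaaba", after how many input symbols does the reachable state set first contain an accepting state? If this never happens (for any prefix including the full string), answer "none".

Start in {s0}.
Read 'b': s0→∅; now ∅.
The set is empty and remains empty for the remaining 5 symbols.
No reachable set along the way intersects F.

none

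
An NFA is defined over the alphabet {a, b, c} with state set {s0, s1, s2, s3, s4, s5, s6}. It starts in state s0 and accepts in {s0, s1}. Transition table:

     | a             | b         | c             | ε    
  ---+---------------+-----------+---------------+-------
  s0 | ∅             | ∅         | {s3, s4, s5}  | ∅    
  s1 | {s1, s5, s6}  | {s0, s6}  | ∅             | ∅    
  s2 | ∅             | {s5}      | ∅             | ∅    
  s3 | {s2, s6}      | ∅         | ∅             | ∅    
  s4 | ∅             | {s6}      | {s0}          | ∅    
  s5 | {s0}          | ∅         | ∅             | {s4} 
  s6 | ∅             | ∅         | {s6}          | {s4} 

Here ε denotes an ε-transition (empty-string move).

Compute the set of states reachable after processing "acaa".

∅

Start in {s0}.
Read 'a': s0→∅; now ∅.
The set is empty and remains empty for the remaining 3 symbols.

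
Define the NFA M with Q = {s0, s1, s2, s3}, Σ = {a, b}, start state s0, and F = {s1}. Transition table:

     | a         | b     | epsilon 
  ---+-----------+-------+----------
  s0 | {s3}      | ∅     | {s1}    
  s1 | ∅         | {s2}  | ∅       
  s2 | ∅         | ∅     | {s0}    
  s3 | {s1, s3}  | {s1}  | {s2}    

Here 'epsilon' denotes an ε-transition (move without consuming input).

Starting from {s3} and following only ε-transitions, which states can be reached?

{s0, s1, s2, s3}

Begin with {s3}.
ε-move s3 → s2; add s2.
ε-move s2 → s0; add s0.
ε-move s0 → s1; add s1.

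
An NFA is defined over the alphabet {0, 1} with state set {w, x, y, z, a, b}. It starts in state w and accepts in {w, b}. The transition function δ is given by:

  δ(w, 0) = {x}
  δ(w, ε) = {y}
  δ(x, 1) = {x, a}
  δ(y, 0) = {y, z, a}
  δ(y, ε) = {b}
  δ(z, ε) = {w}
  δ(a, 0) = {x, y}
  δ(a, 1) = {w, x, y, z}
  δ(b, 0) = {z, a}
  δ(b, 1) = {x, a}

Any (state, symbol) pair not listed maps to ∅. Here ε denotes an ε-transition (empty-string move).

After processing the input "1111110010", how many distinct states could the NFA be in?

Start: ε-closure({w}) = {w, y, b}.
Read '1': w→∅, y→∅, b→{x, a}; now {x, a}.
Read '1': x→{x, a}, a→{w, x, y, z}; union {w, x, y, z, a}; ε-closure = {w, x, y, z, a, b}.
Read '1': w→∅, x→{x, a}, y→∅, z→∅, a→{w, x, y, z}, b→{x, a}; union {w, x, y, z, a}; ε-closure = {w, x, y, z, a, b}.
Read '1': w→∅, x→{x, a}, y→∅, z→∅, a→{w, x, y, z}, b→{x, a}; union {w, x, y, z, a}; ε-closure = {w, x, y, z, a, b}.
Read '1': w→∅, x→{x, a}, y→∅, z→∅, a→{w, x, y, z}, b→{x, a}; union {w, x, y, z, a}; ε-closure = {w, x, y, z, a, b}.
Read '1': w→∅, x→{x, a}, y→∅, z→∅, a→{w, x, y, z}, b→{x, a}; union {w, x, y, z, a}; ε-closure = {w, x, y, z, a, b}.
Read '0': w→{x}, x→∅, y→{y, z, a}, z→∅, a→{x, y}, b→{z, a}; union {x, y, z, a}; ε-closure = {w, x, y, z, a, b}.
Read '0': w→{x}, x→∅, y→{y, z, a}, z→∅, a→{x, y}, b→{z, a}; union {x, y, z, a}; ε-closure = {w, x, y, z, a, b}.
Read '1': w→∅, x→{x, a}, y→∅, z→∅, a→{w, x, y, z}, b→{x, a}; union {w, x, y, z, a}; ε-closure = {w, x, y, z, a, b}.
Read '0': w→{x}, x→∅, y→{y, z, a}, z→∅, a→{x, y}, b→{z, a}; union {x, y, z, a}; ε-closure = {w, x, y, z, a, b}.
That set has 6 states.

6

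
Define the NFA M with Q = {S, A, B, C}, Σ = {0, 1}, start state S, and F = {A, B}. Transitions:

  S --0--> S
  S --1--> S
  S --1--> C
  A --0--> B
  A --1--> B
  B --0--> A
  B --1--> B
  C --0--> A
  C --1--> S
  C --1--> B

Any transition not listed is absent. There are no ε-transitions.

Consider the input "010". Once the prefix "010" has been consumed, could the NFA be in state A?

Yes

Start in {S}.
Read '0': {S} → {S}.
Read '1': {S} → {S, C}.
Read '0': {S, C} → {S, A}.
State A is in {S, A}.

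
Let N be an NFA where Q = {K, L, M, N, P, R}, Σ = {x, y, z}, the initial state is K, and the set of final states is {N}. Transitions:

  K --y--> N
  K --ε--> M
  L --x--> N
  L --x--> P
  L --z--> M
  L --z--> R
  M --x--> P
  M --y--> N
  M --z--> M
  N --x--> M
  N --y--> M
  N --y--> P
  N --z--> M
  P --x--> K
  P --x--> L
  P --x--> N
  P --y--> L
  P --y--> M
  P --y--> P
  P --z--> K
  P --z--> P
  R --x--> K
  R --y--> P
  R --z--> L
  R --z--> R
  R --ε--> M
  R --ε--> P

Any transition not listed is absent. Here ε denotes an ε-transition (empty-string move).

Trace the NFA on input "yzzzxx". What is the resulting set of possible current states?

{K, L, M, N}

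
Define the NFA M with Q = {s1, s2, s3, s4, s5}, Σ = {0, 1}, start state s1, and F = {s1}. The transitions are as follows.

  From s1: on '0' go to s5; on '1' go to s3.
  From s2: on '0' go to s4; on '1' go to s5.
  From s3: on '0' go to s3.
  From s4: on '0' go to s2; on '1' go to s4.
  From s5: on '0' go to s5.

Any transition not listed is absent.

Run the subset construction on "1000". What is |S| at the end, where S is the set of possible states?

Start in {s1}.
Read '1': s1→{s3}; now {s3}.
Read '0': s3→{s3}; now {s3}.
Read '0': s3→{s3}; now {s3}.
Read '0': s3→{s3}; now {s3}.
That set has 1 state.

1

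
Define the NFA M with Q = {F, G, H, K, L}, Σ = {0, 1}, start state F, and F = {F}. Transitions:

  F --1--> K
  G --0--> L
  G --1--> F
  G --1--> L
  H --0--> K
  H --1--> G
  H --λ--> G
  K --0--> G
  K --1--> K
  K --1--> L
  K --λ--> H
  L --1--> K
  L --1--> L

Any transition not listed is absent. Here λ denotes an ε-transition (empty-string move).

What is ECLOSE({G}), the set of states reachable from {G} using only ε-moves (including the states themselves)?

Begin with {G}.
No ε-moves leave this set, so the closure equals the set itself.

{G}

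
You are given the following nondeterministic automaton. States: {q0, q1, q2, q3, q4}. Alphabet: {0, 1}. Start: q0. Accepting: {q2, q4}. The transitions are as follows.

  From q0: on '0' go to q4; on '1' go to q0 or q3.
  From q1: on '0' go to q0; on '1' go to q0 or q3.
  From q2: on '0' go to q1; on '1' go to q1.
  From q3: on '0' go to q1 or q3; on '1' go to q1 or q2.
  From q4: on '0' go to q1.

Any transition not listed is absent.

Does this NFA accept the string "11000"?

Yes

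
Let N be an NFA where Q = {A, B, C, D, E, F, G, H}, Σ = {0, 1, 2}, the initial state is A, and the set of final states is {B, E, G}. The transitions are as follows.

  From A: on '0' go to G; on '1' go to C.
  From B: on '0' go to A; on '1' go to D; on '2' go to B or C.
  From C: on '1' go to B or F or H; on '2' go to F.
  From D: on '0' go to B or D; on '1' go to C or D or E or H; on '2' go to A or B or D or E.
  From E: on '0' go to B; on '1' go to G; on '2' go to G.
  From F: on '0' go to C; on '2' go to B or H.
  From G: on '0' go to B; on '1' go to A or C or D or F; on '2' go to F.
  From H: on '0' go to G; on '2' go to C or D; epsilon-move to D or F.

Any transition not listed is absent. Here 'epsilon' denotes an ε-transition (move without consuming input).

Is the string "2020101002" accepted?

No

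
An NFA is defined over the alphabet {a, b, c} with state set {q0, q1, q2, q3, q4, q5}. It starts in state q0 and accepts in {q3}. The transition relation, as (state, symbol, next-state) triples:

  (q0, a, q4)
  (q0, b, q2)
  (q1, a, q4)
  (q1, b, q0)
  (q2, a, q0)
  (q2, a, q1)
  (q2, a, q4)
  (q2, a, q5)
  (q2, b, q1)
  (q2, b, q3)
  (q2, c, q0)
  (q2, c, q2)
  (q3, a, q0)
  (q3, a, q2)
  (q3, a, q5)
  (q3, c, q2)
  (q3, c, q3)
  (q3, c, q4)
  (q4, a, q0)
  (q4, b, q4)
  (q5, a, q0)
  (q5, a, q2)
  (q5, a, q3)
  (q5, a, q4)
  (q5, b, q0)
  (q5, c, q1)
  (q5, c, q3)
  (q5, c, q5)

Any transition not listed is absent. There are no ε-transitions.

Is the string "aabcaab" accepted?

Yes

Start in {q0}.
Read 'a': q0→{q4}; now {q4}.
Read 'a': q4→{q0}; now {q0}.
Read 'b': q0→{q2}; now {q2}.
Read 'c': q2→{q0, q2}; now {q0, q2}.
Read 'a': q0→{q4}, q2→{q0, q1, q4, q5}; now {q0, q1, q4, q5}.
Read 'a': q0→{q4}, q1→{q4}, q4→{q0}, q5→{q0, q2, q3, q4}; now {q0, q2, q3, q4}.
Read 'b': q0→{q2}, q2→{q1, q3}, q3→∅, q4→{q4}; now {q1, q2, q3, q4}.
The final set {q1, q2, q3, q4} contains the accepting state q3.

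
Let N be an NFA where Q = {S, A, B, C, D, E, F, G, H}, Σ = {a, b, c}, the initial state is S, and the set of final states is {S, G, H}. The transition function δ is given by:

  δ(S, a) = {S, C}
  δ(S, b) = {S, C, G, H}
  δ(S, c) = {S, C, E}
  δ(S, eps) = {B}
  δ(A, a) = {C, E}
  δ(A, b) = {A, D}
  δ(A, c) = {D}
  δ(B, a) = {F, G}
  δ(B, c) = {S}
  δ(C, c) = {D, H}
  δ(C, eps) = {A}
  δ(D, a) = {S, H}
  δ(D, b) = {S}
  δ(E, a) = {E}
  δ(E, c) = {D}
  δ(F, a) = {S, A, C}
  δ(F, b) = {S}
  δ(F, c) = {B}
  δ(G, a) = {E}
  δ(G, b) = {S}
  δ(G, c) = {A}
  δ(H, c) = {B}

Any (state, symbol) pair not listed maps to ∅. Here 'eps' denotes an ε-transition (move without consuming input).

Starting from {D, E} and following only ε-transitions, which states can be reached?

{D, E}

Begin with {D, E}.
No ε-moves leave this set, so the closure equals the set itself.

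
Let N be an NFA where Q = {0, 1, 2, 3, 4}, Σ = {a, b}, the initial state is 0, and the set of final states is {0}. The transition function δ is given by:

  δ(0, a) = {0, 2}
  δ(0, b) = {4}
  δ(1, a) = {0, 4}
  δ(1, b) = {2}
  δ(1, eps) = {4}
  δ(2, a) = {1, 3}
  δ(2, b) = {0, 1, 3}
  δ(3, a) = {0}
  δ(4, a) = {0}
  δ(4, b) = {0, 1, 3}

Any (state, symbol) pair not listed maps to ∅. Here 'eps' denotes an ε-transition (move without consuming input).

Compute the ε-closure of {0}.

Begin with {0}.
No ε-moves leave this set, so the closure equals the set itself.

{0}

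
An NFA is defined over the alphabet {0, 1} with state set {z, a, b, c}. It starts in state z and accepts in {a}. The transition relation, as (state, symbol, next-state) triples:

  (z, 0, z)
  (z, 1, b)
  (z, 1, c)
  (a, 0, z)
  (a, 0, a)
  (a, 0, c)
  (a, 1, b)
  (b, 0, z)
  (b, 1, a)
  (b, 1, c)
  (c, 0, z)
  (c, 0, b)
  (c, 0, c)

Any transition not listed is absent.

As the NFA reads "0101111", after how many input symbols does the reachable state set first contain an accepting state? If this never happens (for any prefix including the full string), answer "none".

Start in {z}.
Read '0': {z} → {z}.
Read '1': {z} → {b, c}.
Read '0': {b, c} → {z, b, c}.
Read '1': {z, b, c} → {a, b, c}.
None of the earlier sets intersect F, but {a, b, c} does.

4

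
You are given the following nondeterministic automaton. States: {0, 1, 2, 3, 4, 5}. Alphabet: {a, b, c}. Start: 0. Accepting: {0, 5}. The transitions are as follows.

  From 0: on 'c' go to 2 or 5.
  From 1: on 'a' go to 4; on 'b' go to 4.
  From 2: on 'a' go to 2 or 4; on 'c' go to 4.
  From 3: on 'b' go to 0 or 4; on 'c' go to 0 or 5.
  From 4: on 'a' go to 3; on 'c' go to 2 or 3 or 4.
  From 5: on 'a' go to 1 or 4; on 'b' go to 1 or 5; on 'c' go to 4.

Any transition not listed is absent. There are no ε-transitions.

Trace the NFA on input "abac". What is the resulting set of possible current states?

Start in {0}.
Read 'a': 0→∅; now ∅.
The set is empty and remains empty for the remaining 3 symbols.

∅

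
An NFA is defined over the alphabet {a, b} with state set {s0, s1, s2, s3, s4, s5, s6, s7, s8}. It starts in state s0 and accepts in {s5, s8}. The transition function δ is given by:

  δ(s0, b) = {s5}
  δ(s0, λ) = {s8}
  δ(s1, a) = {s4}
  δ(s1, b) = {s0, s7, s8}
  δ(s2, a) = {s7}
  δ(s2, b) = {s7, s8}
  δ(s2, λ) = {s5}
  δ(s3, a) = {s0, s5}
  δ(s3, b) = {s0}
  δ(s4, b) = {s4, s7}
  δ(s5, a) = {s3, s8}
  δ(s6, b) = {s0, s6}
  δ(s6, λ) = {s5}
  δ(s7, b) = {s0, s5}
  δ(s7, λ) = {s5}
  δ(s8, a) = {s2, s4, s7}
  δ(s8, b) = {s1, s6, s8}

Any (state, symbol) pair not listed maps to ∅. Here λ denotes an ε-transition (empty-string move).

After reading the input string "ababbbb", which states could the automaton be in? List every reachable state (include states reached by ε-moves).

Start: ε-closure({s0}) = {s0, s8}.
Read 'a': {s0, s8} → {s2, s4, s5, s7}.
Read 'b': {s2, s4, s5, s7} → {s0, s4, s5, s7, s8}.
Read 'a': {s0, s4, s5, s7, s8} → {s2, s3, s4, s5, s7, s8}.
Read 'b': {s2, s3, s4, s5, s7, s8} → {s0, s1, s4, s5, s6, s7, s8}.
Read 'b': {s0, s1, s4, s5, s6, s7, s8} → {s0, s1, s4, s5, s6, s7, s8}.
Read 'b': {s0, s1, s4, s5, s6, s7, s8} → {s0, s1, s4, s5, s6, s7, s8}.
Read 'b': {s0, s1, s4, s5, s6, s7, s8} → {s0, s1, s4, s5, s6, s7, s8}.

{s0, s1, s4, s5, s6, s7, s8}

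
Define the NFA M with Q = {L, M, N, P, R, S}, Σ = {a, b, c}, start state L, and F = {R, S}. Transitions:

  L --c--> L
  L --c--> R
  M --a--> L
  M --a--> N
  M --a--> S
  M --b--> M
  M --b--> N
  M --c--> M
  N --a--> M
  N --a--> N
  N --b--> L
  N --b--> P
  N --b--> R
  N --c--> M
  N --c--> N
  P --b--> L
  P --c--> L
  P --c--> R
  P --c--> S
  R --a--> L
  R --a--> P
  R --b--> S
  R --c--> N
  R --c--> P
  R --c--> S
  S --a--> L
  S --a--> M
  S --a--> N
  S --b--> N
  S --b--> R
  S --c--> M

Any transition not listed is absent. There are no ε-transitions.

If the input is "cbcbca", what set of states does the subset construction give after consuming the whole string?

{L, M, N, S}

Start in {L}.
Read 'c': L→{L, R}; now {L, R}.
Read 'b': L→∅, R→{S}; now {S}.
Read 'c': S→{M}; now {M}.
Read 'b': M→{M, N}; now {M, N}.
Read 'c': M→{M}, N→{M, N}; now {M, N}.
Read 'a': M→{L, N, S}, N→{M, N}; now {L, M, N, S}.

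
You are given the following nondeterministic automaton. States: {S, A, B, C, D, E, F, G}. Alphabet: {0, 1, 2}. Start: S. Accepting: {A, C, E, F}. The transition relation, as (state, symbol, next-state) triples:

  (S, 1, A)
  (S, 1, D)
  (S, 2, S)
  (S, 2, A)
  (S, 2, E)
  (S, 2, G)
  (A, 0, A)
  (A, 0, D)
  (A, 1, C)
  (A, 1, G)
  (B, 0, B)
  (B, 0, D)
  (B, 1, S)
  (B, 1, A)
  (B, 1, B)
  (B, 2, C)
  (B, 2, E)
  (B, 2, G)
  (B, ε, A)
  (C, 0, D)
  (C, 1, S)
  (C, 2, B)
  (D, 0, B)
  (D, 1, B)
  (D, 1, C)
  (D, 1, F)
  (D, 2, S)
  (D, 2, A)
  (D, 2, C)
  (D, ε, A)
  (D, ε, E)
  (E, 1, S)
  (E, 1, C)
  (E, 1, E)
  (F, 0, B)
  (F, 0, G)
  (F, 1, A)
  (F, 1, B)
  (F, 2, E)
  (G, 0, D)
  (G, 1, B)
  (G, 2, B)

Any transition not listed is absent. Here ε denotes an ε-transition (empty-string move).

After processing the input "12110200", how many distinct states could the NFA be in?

4

Start in {S}.
Read '1': S→{A, D}; union {A, D}; ε-closure = {A, D, E}.
Read '2': A→∅, D→{S, A, C}, E→∅; now {S, A, C}.
Read '1': S→{A, D}, A→{C, G}, C→{S}; union {S, A, C, D, G}; ε-closure = {S, A, C, D, E, G}.
Read '1': S→{A, D}, A→{C, G}, C→{S}, D→{B, C, F}, E→{S, C, E}, G→{B}; now {S, A, B, C, D, E, F, G}.
Read '0': S→∅, A→{A, D}, B→{B, D}, C→{D}, D→{B}, E→∅, F→{B, G}, G→{D}; union {A, B, D, G}; ε-closure = {A, B, D, E, G}.
Read '2': A→∅, B→{C, E, G}, D→{S, A, C}, E→∅, G→{B}; now {S, A, B, C, E, G}.
Read '0': S→∅, A→{A, D}, B→{B, D}, C→{D}, E→∅, G→{D}; union {A, B, D}; ε-closure = {A, B, D, E}.
Read '0': A→{A, D}, B→{B, D}, D→{B}, E→∅; union {A, B, D}; ε-closure = {A, B, D, E}.
That set has 4 states.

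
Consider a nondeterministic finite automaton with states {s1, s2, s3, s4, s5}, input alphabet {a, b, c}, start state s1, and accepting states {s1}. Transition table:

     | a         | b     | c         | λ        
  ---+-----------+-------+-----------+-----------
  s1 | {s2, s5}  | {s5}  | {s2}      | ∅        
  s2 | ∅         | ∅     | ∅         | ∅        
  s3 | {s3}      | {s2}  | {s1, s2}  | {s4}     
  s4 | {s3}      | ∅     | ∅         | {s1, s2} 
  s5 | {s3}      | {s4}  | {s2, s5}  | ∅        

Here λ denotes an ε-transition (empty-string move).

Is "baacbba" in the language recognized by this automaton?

Yes

Start in {s1}.
Read 'b': s1→{s5}; now {s5}.
Read 'a': s5→{s3}; union {s3}; ε-closure = {s1, s2, s3, s4}.
Read 'a': s1→{s2, s5}, s2→∅, s3→{s3}, s4→{s3}; union {s2, s3, s5}; ε-closure = {s1, s2, s3, s4, s5}.
Read 'c': s1→{s2}, s2→∅, s3→{s1, s2}, s4→∅, s5→{s2, s5}; now {s1, s2, s5}.
Read 'b': s1→{s5}, s2→∅, s5→{s4}; union {s4, s5}; ε-closure = {s1, s2, s4, s5}.
Read 'b': s1→{s5}, s2→∅, s4→∅, s5→{s4}; union {s4, s5}; ε-closure = {s1, s2, s4, s5}.
Read 'a': s1→{s2, s5}, s2→∅, s4→{s3}, s5→{s3}; union {s2, s3, s5}; ε-closure = {s1, s2, s3, s4, s5}.
The final set {s1, s2, s3, s4, s5} contains the accepting state s1.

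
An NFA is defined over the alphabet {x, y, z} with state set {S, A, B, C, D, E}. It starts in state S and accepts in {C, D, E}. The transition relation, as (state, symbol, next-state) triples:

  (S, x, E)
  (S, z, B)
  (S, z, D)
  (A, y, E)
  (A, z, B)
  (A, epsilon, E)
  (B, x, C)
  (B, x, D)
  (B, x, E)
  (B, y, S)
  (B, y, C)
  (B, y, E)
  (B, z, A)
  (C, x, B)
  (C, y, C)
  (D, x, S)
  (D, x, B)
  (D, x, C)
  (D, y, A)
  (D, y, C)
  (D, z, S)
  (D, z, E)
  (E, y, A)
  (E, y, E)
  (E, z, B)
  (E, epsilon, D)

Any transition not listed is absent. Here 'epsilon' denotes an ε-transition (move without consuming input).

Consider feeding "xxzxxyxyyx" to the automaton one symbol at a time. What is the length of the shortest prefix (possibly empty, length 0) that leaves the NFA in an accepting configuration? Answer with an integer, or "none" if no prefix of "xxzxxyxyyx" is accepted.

Start in {S}.
Read 'x': S→{E}; union {E}; ε-closure = {D, E}.
None of the earlier sets intersect F, but {D, E} does.

1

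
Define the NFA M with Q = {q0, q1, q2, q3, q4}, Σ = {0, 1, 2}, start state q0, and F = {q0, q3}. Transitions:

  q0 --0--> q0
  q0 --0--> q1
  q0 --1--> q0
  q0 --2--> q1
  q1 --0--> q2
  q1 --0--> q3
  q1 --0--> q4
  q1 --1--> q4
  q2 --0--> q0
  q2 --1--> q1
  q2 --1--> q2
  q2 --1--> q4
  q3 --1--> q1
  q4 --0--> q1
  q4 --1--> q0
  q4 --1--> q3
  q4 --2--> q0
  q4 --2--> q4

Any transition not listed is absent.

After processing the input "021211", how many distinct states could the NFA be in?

Start in {q0}.
Read '0': q0→{q0, q1}; now {q0, q1}.
Read '2': q0→{q1}, q1→∅; now {q1}.
Read '1': q1→{q4}; now {q4}.
Read '2': q4→{q0, q4}; now {q0, q4}.
Read '1': q0→{q0}, q4→{q0, q3}; now {q0, q3}.
Read '1': q0→{q0}, q3→{q1}; now {q0, q1}.
That set has 2 states.

2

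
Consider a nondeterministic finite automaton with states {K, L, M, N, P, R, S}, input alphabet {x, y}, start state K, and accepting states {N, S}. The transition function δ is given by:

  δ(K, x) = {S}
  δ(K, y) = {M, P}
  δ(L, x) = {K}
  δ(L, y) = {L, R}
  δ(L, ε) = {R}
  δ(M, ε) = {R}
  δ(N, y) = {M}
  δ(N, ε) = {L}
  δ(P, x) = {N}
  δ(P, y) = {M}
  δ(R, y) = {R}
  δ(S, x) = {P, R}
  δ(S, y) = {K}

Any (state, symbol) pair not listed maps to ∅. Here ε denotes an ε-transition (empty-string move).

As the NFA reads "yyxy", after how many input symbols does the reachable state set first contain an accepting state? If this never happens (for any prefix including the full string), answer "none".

none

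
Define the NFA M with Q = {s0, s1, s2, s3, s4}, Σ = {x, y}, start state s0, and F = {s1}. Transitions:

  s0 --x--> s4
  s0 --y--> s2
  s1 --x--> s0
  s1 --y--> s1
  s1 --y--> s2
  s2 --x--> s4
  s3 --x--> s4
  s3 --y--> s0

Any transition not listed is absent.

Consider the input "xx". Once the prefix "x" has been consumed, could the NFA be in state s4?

Start in {s0}.
Read 'x': s0→{s4}; now {s4}.
State s4 is in {s4}.

Yes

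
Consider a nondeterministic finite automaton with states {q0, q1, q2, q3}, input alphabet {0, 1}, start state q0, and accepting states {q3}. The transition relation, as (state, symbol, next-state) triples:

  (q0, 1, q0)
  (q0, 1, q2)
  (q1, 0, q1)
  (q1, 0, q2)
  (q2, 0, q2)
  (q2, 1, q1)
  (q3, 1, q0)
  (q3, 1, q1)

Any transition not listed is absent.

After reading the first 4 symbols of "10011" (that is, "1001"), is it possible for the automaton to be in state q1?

Yes

Start in {q0}.
Read '1': q0→{q0, q2}; now {q0, q2}.
Read '0': q0→∅, q2→{q2}; now {q2}.
Read '0': q2→{q2}; now {q2}.
Read '1': q2→{q1}; now {q1}.
State q1 is in {q1}.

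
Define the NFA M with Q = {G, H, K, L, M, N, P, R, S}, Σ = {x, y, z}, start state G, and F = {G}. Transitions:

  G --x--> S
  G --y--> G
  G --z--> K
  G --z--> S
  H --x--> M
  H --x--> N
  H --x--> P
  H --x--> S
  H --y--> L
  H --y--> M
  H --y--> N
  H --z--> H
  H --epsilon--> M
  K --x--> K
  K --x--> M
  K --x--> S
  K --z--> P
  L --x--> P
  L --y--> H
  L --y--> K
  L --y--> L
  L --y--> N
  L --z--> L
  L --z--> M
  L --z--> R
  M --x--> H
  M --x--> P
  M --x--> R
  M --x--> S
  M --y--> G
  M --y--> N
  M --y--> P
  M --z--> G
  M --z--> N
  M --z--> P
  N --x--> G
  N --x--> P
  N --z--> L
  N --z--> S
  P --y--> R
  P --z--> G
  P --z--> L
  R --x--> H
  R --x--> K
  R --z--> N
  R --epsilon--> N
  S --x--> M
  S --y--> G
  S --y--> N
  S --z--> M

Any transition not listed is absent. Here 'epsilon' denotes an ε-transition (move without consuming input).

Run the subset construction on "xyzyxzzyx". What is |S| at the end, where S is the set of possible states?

Start in {G}.
Read 'x': G→{S}; now {S}.
Read 'y': S→{G, N}; now {G, N}.
Read 'z': G→{K, S}, N→{L, S}; now {K, L, S}.
Read 'y': K→∅, L→{H, K, L, N}, S→{G, N}; union {G, H, K, L, N}; ε-closure = {G, H, K, L, M, N}.
Read 'x': G→{S}, H→{M, N, P, S}, K→{K, M, S}, L→{P}, M→{H, P, R, S}, N→{G, P}; now {G, H, K, M, N, P, R, S}.
Read 'z': G→{K, S}, H→{H}, K→{P}, M→{G, N, P}, N→{L, S}, P→{G, L}, R→{N}, S→{M}; now {G, H, K, L, M, N, P, S}.
Read 'z': G→{K, S}, H→{H}, K→{P}, L→{L, M, R}, M→{G, N, P}, N→{L, S}, P→{G, L}, S→{M}; now {G, H, K, L, M, N, P, R, S}.
Read 'y': G→{G}, H→{L, M, N}, K→∅, L→{H, K, L, N}, M→{G, N, P}, N→∅, P→{R}, R→∅, S→{G, N}; now {G, H, K, L, M, N, P, R}.
Read 'x': G→{S}, H→{M, N, P, S}, K→{K, M, S}, L→{P}, M→{H, P, R, S}, N→{G, P}, P→∅, R→{H, K}; now {G, H, K, M, N, P, R, S}.
That set has 8 states.

8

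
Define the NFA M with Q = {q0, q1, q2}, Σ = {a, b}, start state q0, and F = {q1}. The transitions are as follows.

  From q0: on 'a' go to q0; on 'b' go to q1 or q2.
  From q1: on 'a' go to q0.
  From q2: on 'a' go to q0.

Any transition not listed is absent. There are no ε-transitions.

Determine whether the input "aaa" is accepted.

No

Start in {q0}.
Read 'a': {q0} → {q0}.
Read 'a': {q0} → {q0}.
Read 'a': {q0} → {q0}.
The final set {q0} contains no accepting state.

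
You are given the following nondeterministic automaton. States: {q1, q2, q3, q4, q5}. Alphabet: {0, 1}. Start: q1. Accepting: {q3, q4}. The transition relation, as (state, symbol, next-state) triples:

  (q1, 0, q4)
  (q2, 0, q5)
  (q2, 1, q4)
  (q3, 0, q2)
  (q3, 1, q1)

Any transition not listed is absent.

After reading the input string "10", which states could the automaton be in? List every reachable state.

∅

Start in {q1}.
Read '1': {q1} → ∅.
The set is empty and remains empty for the remaining 1 symbol.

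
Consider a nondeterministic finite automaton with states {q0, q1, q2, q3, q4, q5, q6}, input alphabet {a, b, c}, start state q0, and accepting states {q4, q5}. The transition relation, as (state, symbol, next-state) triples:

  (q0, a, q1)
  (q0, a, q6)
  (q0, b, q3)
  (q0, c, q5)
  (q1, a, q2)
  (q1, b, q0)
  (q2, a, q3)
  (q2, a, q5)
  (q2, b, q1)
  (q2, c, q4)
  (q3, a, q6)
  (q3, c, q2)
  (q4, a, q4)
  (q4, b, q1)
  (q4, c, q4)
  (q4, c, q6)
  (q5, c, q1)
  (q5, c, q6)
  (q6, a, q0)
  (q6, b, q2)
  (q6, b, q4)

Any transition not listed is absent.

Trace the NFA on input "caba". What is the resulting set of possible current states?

∅

Start in {q0}.
Read 'c': q0→{q5}; now {q5}.
Read 'a': q5→∅; now ∅.
The set is empty and remains empty for the remaining 2 symbols.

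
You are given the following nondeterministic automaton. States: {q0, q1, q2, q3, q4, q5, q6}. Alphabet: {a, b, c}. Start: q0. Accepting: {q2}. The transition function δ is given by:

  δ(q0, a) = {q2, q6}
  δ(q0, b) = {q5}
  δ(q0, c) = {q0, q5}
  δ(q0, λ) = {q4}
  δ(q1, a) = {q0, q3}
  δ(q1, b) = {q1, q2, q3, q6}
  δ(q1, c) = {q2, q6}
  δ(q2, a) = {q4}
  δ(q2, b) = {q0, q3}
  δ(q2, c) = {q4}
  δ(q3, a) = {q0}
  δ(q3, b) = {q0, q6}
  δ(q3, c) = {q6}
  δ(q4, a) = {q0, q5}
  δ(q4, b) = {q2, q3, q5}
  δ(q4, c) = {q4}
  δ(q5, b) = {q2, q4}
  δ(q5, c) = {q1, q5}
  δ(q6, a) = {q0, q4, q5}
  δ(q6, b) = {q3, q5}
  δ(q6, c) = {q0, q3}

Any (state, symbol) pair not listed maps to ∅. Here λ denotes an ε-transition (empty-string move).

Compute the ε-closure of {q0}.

{q0, q4}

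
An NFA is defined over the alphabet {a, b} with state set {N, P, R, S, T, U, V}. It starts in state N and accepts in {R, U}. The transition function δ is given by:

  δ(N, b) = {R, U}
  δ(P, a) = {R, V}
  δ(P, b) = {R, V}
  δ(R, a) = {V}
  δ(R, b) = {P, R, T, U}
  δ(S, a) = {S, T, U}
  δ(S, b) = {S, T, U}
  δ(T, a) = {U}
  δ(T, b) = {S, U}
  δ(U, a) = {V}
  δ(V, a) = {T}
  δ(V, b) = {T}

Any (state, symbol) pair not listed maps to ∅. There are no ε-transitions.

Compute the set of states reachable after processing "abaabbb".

∅

Start in {N}.
Read 'a': {N} → ∅.
The set is empty and remains empty for the remaining 6 symbols.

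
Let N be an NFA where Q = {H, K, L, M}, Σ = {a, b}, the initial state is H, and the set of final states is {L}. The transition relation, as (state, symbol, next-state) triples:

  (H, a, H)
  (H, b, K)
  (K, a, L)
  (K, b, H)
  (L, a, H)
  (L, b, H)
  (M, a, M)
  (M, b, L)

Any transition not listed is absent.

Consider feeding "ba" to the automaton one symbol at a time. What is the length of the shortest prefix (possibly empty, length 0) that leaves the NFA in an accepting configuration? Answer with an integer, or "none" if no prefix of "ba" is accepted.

Start in {H}.
Read 'b': {H} → {K}.
Read 'a': {K} → {L}.
None of the earlier sets intersect F, but {L} does.

2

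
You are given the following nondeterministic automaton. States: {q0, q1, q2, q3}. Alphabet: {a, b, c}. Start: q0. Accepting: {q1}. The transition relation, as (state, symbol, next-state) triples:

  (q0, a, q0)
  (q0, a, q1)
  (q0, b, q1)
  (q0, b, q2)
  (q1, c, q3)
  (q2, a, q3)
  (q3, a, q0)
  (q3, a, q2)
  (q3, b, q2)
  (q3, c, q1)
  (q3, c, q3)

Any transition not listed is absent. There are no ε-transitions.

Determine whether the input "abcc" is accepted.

Start in {q0}.
Read 'a': {q0} → {q0, q1}.
Read 'b': {q0, q1} → {q1, q2}.
Read 'c': {q1, q2} → {q3}.
Read 'c': {q3} → {q1, q3}.
The final set {q1, q3} contains the accepting state q1.

Yes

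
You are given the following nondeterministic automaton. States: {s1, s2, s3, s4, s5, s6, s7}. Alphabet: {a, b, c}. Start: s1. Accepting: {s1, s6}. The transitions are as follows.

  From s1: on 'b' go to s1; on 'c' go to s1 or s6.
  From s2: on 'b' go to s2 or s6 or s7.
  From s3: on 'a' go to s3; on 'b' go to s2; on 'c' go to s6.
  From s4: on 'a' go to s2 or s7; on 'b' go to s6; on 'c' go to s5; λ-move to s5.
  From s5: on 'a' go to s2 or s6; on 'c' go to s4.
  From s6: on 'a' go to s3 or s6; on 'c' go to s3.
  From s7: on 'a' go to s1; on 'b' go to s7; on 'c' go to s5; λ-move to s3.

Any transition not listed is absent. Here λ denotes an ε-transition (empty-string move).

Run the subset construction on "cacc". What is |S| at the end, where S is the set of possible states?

2

Start in {s1}.
Read 'c': {s1} → {s1, s6}.
Read 'a': {s1, s6} → {s3, s6}.
Read 'c': {s3, s6} → {s3, s6}.
Read 'c': {s3, s6} → {s3, s6}.
That set has 2 states.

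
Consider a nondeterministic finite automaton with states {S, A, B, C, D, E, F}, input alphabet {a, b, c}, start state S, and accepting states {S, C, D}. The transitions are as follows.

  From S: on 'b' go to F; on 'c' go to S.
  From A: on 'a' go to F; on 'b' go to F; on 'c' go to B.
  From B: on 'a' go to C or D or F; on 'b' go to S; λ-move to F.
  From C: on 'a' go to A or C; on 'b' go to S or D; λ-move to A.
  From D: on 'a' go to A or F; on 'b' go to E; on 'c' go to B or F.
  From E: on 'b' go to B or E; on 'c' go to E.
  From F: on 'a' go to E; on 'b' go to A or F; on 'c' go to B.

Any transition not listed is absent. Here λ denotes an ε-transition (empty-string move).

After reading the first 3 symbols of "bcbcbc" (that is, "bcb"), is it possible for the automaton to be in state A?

Start in {S}.
Read 'b': {S} → {F}.
Read 'c': {F} → {B, F}.
Read 'b': {B, F} → {S, A, F}.
State A is in {S, A, F}.

Yes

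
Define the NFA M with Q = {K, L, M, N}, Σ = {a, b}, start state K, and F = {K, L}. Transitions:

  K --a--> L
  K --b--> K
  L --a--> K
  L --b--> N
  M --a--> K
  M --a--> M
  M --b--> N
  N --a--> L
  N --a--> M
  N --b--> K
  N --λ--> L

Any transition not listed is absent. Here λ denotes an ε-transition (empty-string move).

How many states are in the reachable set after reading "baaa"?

1

Start in {K}.
Read 'b': {K} → {K}.
Read 'a': {K} → {L}.
Read 'a': {L} → {K}.
Read 'a': {K} → {L}.
That set has 1 state.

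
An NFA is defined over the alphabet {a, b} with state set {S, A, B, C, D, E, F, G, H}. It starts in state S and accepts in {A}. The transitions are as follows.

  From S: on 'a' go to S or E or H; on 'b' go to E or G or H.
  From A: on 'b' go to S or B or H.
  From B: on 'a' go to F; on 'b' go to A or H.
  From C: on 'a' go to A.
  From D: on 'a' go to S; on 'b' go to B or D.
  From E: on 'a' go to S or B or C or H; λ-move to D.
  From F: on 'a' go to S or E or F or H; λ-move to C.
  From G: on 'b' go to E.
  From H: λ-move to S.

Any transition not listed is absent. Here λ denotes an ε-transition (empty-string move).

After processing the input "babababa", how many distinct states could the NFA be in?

Start in {S}.
Read 'b': S→{E, G, H}; union {E, G, H}; ε-closure = {S, D, E, G, H}.
Read 'a': S→{S, E, H}, D→{S}, E→{S, B, C, H}, G→∅, H→∅; union {S, B, C, E, H}; ε-closure = {S, B, C, D, E, H}.
Read 'b': S→{E, G, H}, B→{A, H}, C→∅, D→{B, D}, E→∅, H→∅; union {A, B, D, E, G, H}; ε-closure = {S, A, B, D, E, G, H}.
Read 'a': S→{S, E, H}, A→∅, B→{F}, D→{S}, E→{S, B, C, H}, G→∅, H→∅; union {S, B, C, E, F, H}; ε-closure = {S, B, C, D, E, F, H}.
Read 'b': S→{E, G, H}, B→{A, H}, C→∅, D→{B, D}, E→∅, F→∅, H→∅; union {A, B, D, E, G, H}; ε-closure = {S, A, B, D, E, G, H}.
Read 'a': S→{S, E, H}, A→∅, B→{F}, D→{S}, E→{S, B, C, H}, G→∅, H→∅; union {S, B, C, E, F, H}; ε-closure = {S, B, C, D, E, F, H}.
Read 'b': S→{E, G, H}, B→{A, H}, C→∅, D→{B, D}, E→∅, F→∅, H→∅; union {A, B, D, E, G, H}; ε-closure = {S, A, B, D, E, G, H}.
Read 'a': S→{S, E, H}, A→∅, B→{F}, D→{S}, E→{S, B, C, H}, G→∅, H→∅; union {S, B, C, E, F, H}; ε-closure = {S, B, C, D, E, F, H}.
That set has 7 states.

7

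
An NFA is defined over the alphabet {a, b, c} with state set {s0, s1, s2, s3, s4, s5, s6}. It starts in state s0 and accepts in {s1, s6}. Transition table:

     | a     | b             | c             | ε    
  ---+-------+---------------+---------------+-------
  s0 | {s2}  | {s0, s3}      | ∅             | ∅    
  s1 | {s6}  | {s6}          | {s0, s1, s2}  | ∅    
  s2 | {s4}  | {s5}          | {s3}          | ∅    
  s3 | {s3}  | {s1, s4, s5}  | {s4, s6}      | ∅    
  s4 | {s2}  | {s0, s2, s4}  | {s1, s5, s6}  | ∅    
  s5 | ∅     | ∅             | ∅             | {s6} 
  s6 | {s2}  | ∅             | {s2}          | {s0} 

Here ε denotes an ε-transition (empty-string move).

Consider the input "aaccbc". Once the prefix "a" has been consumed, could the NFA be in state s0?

Start in {s0}.
Read 'a': {s0} → {s2}.
State s0 is not in {s2}.

No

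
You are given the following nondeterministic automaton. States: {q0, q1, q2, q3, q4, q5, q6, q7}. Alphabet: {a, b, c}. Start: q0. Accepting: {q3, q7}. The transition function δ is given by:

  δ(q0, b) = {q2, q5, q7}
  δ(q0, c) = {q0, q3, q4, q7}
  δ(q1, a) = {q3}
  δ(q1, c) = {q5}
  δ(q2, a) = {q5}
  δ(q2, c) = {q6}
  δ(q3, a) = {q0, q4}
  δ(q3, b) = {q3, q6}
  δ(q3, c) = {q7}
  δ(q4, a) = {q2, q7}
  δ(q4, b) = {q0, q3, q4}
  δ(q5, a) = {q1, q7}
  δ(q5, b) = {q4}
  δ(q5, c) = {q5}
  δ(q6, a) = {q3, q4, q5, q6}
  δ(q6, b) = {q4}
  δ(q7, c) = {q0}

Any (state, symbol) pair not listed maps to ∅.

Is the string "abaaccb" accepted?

Start in {q0}.
Read 'a': q0→∅; now ∅.
The set is empty and remains empty for the remaining 6 symbols.
The final set ∅ contains no accepting state.

No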